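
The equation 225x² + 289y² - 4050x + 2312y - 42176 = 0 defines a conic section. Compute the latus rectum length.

Group: 225(x² - 18x) + 289(y² + 8y) = 42176
Complete the square in x and y: 225(x - 9)² + 289(y + 4)² = 42176 + 18225 + 4624 = 65025
Dividing both sides by 65025: (x - 9)²/289 + (y + 4)²/225 = 1
Ellipse, center (9, -4), major axis horizontal; a² = 289, b² = 225.
Latus rectum length = 2b²/a = 2·225/17 = 450/17.

450/17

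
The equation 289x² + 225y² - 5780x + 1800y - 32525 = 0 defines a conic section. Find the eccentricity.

Group: 289(x² - 20x) + 225(y² + 8y) = 32525
Completing the square gives 289(x - 10)² + 225(y + 4)² = 32525 + 28900 + 3600 = 65025.
Divide through by 65025 to get (x - 10)²/225 + (y + 4)²/289 = 1.
Ellipse, center (10, -4), major axis vertical; a² = 289, b² = 225.
c² = a² - b² = 64, so c = 8.
e = c/a = 8/17.

e = 8/17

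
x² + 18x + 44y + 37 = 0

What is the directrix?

y = 12

Only x is squared. Complete the square in x: (x + 9)² = -44(y - 1).
Vertex (-9, 1); 4p = -44 so p = -11. Opens down.
Directrix is the horizontal line y = k − p = 1 − (-11) = 12.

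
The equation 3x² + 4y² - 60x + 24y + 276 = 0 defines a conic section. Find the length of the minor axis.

2√15

Group the x- and y-terms: 3(x² - 20x) + 4(y² + 6y) = -276
3(x - 10)² + 4(y + 3)² = -276 + 300 + 36 = 60
Divide through by 60 to get (x - 10)²/20 + (y + 3)²/15 = 1.
Ellipse, center (10, -3), major axis horizontal; a² = 20, b² = 15.
b² = 15 so b = √15; the minor axis has length 2b = 2√15.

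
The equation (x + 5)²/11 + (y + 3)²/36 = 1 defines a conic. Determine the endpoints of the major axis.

Center (-5, -3). The larger denominator 36 sits under the y-term, so the major axis is vertical; a² = 36, b² = 11.
a = 6. Vertices at (h, k ± a).

(-5, -9) and (-5, 3)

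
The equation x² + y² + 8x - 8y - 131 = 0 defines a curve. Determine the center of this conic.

Collect terms: (x² + 8x) + (y² - 8y) = 131
(x + 4)² + (y - 4)² = 131 + 16 + 16 = 163
So (x + 4)² + (y - 4)² = 163.
Circle centered at (-4, 4) with r² = 163.

(-4, 4)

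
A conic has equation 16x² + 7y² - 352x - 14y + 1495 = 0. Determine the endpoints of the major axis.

Collect terms: 16(x² - 22x) + 7(y² - 2y) = -1495
Completing the square gives 16(x - 11)² + 7(y - 1)² = -1495 + 1936 + 7 = 448.
Dividing both sides by 448: (x - 11)²/28 + (y - 1)²/64 = 1
Ellipse, center (11, 1), major axis vertical; a² = 64, b² = 28.
a = 8. Vertices at (h, k ± a).

(11, -7) and (11, 9)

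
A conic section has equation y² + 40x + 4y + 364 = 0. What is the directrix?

Only y is squared. Complete the square in y: (y + 2)² = -40(x + 9).
Vertex (-9, -2); 4p = -40 so p = -10. Opens left.
Directrix is the vertical line x = h − p = -9 − (-10) = 1.

x = 1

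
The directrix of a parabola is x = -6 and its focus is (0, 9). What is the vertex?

The vertex is the midpoint between the focus and the directrix along the axis of symmetry.
Axis is horizontal (directrix is vertical). Vertex x-coordinate = (0 + (-6))/2 = -3; y-coordinate = 9.

(-3, 9)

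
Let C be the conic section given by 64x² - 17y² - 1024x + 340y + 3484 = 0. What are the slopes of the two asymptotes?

8√17/17 and -8√17/17

Collect terms: 64(x² - 16x) -17(y² - 20y) = -3484
Complete the square in x and y: 64(x - 8)² -17(y - 10)² = -3484 + 4096 - 1700 = -1088
Dividing both sides by -1088: (y - 10)²/64 - (x - 8)²/17 = 1
Hyperbola, center (8, 10), transverse axis vertical; a² = 64, b² = 17.
For a vertical hyperbola the asymptotes have slope ±a/b.
Here that is ±8/√17 = ±8√17/17.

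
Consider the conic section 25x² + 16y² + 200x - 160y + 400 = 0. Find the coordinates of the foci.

(-4, 2) and (-4, 8)

25(x² + 8x) + 16(y² - 10y) = -400
Complete the square in x and y: 25(x + 4)² + 16(y - 5)² = -400 + 400 + 400 = 400
Divide by 400: (x + 4)²/16 + (y - 5)²/25 = 1
Ellipse, center (-4, 5), major axis vertical; a² = 25, b² = 16.
c² = a² - b² = 25 - 16 = 9, so c = 3.
Foci lie on the vertical axis through the center: (h, k ± c).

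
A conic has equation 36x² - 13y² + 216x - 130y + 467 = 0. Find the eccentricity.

e = 7/6

36(x² + 6x) -13(y² + 10y) = -467
36(x + 3)² -13(y + 5)² = -467 + 324 - 325 = -468
Divide through by -468 to get (y + 5)²/36 - (x + 3)²/13 = 1.
Hyperbola, center (-3, -5), transverse axis vertical; a² = 36, b² = 13.
c² = a² + b² = 49, so c = 7.
e = c/a = 7/6.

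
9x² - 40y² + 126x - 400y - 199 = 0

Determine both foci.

(-7, -12) and (-7, 2)

Collect terms: 9(x² + 14x) -40(y² + 10y) = 199
9(x + 7)² -40(y + 5)² = 199 + 441 - 1000 = -360
Divide through by -360 to get (y + 5)²/9 - (x + 7)²/40 = 1.
Hyperbola, center (-7, -5), transverse axis vertical; a² = 9, b² = 40.
c² = a² + b² = 9 + 40 = 49, so c = 7.
Foci lie on the vertical axis through the center: (h, k ± c).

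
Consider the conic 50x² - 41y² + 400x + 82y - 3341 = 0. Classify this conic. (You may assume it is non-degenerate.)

No xy term. Coefficients of x² and y² are A = 50, C = -41.
A and C have opposite signs ⇒ hyperbola.

hyperbola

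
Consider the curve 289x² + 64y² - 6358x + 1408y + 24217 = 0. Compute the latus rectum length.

128/17

Rearranging, 289(x² - 22x) + 64(y² + 22y) = -24217.
Complete the square: 289(x - 11)² + 64(y + 11)² = -24217 + 34969 + 7744 = 18496
Divide by 18496: (x - 11)²/64 + (y + 11)²/289 = 1
Ellipse, center (11, -11), major axis vertical; a² = 289, b² = 64.
Latus rectum length = 2b²/a = 2·64/17 = 128/17.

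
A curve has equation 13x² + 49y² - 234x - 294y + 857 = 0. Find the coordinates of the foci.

(3, 3) and (15, 3)

Group the x- and y-terms: 13(x² - 18x) + 49(y² - 6y) = -857
Completing the square gives 13(x - 9)² + 49(y - 3)² = -857 + 1053 + 441 = 637.
Dividing both sides by 637: (x - 9)²/49 + (y - 3)²/13 = 1
Ellipse, center (9, 3), major axis horizontal; a² = 49, b² = 13.
c² = a² - b² = 49 - 13 = 36, so c = 6.
Foci lie on the horizontal axis through the center: (h ± c, k).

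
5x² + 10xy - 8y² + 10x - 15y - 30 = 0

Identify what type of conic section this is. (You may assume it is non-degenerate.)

A = 5, B = 10, C = -8.
Discriminant B² − 4AC = 10² − 4·5·(-8) = 260.
B² − 4AC > 0 ⇒ hyperbola.

hyperbola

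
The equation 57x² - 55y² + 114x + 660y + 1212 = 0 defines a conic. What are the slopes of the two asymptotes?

Collect terms: 57(x² + 2x) -55(y² - 12y) = -1212
57(x + 1)² -55(y - 6)² = -1212 + 57 - 1980 = -3135
Dividing both sides by -3135: (y - 6)²/57 - (x + 1)²/55 = 1
Hyperbola, center (-1, 6), transverse axis vertical; a² = 57, b² = 55.
For a vertical hyperbola the asymptotes have slope ±a/b.
Here that is ±√57/√55 = ±√3135/55.

√3135/55 and -√3135/55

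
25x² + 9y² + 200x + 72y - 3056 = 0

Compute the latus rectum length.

72/5

Group the x- and y-terms: 25(x² + 8x) + 9(y² + 8y) = 3056
25(x + 4)² + 9(y + 4)² = 3056 + 400 + 144 = 3600
Divide by 3600: (x + 4)²/144 + (y + 4)²/400 = 1
Ellipse, center (-4, -4), major axis vertical; a² = 400, b² = 144.
Latus rectum length = 2b²/a = 2·144/20 = 72/5.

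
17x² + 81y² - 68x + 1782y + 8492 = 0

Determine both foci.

Group the x- and y-terms: 17(x² - 4x) + 81(y² + 22y) = -8492
Completing the square gives 17(x - 2)² + 81(y + 11)² = -8492 + 68 + 9801 = 1377.
Divide through by 1377 to get (x - 2)²/81 + (y + 11)²/17 = 1.
Ellipse, center (2, -11), major axis horizontal; a² = 81, b² = 17.
c² = a² - b² = 81 - 17 = 64, so c = 8.
Foci lie on the horizontal axis through the center: (h ± c, k).

(-6, -11) and (10, -11)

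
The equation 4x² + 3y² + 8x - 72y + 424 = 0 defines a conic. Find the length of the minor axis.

2√3

4(x² + 2x) + 3(y² - 24y) = -424
Complete the square in x and y: 4(x + 1)² + 3(y - 12)² = -424 + 4 + 432 = 12
Divide through by 12 to get (x + 1)²/3 + (y - 12)²/4 = 1.
Ellipse, center (-1, 12), major axis vertical; a² = 4, b² = 3.
b² = 3 so b = √3; the minor axis has length 2b = 2√3.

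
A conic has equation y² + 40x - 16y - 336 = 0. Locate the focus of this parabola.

Only y is squared. Complete the square in y: (y - 8)² = -40(x - 10).
Vertex (10, 8); 4p = -40 so p = -10. Opens left.
Focus is p units from the vertex along the axis: (h + p, k).

(0, 8)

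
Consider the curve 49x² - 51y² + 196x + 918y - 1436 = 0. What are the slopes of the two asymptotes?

Rearranging, 49(x² + 4x) -51(y² - 18y) = 1436.
Complete the square: 49(x + 2)² -51(y - 9)² = 1436 + 196 - 4131 = -2499
Dividing both sides by -2499: (y - 9)²/49 - (x + 2)²/51 = 1
Hyperbola, center (-2, 9), transverse axis vertical; a² = 49, b² = 51.
For a vertical hyperbola the asymptotes have slope ±a/b.
Here that is ±7/√51 = ±7√51/51.

7√51/51 and -7√51/51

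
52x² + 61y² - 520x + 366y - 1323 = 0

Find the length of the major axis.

52(x² - 10x) + 61(y² + 6y) = 1323
Completing the square gives 52(x - 5)² + 61(y + 3)² = 1323 + 1300 + 549 = 3172.
Dividing both sides by 3172: (x - 5)²/61 + (y + 3)²/52 = 1
Ellipse, center (5, -3), major axis horizontal; a² = 61, b² = 52.
a² = 61 so a = √61; the major axis has length 2a = 2√61.

2√61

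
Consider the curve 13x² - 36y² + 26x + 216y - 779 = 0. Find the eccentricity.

e = 7/6

13(x² + 2x) -36(y² - 6y) = 779
Complete the square: 13(x + 1)² -36(y - 3)² = 779 + 13 - 324 = 468
Divide by 468: (x + 1)²/36 - (y - 3)²/13 = 1
Hyperbola, center (-1, 3), transverse axis horizontal; a² = 36, b² = 13.
c² = a² + b² = 49, so c = 7.
e = c/a = 7/6.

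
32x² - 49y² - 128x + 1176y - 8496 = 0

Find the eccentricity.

32(x² - 4x) -49(y² - 24y) = 8496
Complete the square in x and y: 32(x - 2)² -49(y - 12)² = 8496 + 128 - 7056 = 1568
Divide by 1568: (x - 2)²/49 - (y - 12)²/32 = 1
Hyperbola, center (2, 12), transverse axis horizontal; a² = 49, b² = 32.
c² = a² + b² = 81, so c = 9.
e = c/a = 9/7.

e = 9/7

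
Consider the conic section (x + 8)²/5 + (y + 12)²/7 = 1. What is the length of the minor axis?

Center (-8, -12). The larger denominator 7 sits under the y-term, so the major axis is vertical; a² = 7, b² = 5.
b² = 5 so b = √5; the minor axis has length 2b = 2√5.

2√5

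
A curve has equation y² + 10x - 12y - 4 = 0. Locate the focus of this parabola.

Only y is squared. Complete the square in y: (y - 6)² = -10(x - 4).
Vertex (4, 6); 4p = -10 so p = -5/2. Opens left.
Focus is p units from the vertex along the axis: (h + p, k).

(3/2, 6)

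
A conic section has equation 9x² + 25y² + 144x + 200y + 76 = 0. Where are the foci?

(-16, -4) and (0, -4)

Group the x- and y-terms: 9(x² + 16x) + 25(y² + 8y) = -76
9(x + 8)² + 25(y + 4)² = -76 + 576 + 400 = 900
Divide by 900: (x + 8)²/100 + (y + 4)²/36 = 1
Ellipse, center (-8, -4), major axis horizontal; a² = 100, b² = 36.
c² = a² - b² = 100 - 36 = 64, so c = 8.
Foci lie on the horizontal axis through the center: (h ± c, k).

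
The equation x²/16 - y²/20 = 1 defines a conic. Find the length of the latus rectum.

10

Center (0, 0). The positive term is the x-term, so the transverse axis is horizontal; a² = 16, b² = 20.
Latus rectum length = 2b²/a = 2·20/4 = 10.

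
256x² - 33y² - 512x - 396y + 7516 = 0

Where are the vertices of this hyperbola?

Group the x- and y-terms: 256(x² - 2x) -33(y² + 12y) = -7516
Complete the square: 256(x - 1)² -33(y + 6)² = -7516 + 256 - 1188 = -8448
Divide by -8448: (y + 6)²/256 - (x - 1)²/33 = 1
Hyperbola, center (1, -6), transverse axis vertical; a² = 256, b² = 33.
a = 16. Vertices at (h, k ± a).

(1, -22) and (1, 10)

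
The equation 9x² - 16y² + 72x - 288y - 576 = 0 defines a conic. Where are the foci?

(-4, -19) and (-4, 1)

Collect terms: 9(x² + 8x) -16(y² + 18y) = 576
Complete the square: 9(x + 4)² -16(y + 9)² = 576 + 144 - 1296 = -576
Divide through by -576 to get (y + 9)²/36 - (x + 4)²/64 = 1.
Hyperbola, center (-4, -9), transverse axis vertical; a² = 36, b² = 64.
c² = a² + b² = 36 + 64 = 100, so c = 10.
Foci lie on the vertical axis through the center: (h, k ± c).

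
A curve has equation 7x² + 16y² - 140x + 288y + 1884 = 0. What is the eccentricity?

e = 3/4

Rearranging, 7(x² - 20x) + 16(y² + 18y) = -1884.
Complete the square in x and y: 7(x - 10)² + 16(y + 9)² = -1884 + 700 + 1296 = 112
Dividing both sides by 112: (x - 10)²/16 + (y + 9)²/7 = 1
Ellipse, center (10, -9), major axis horizontal; a² = 16, b² = 7.
c² = a² - b² = 9, so c = 3.
e = c/a = 3/4.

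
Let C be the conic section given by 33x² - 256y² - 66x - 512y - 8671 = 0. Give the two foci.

Group the x- and y-terms: 33(x² - 2x) -256(y² + 2y) = 8671
Completing the square gives 33(x - 1)² -256(y + 1)² = 8671 + 33 - 256 = 8448.
Divide through by 8448 to get (x - 1)²/256 - (y + 1)²/33 = 1.
Hyperbola, center (1, -1), transverse axis horizontal; a² = 256, b² = 33.
c² = a² + b² = 256 + 33 = 289, so c = 17.
Foci lie on the horizontal axis through the center: (h ± c, k).

(-16, -1) and (18, -1)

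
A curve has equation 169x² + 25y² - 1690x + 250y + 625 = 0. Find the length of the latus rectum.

Rearranging, 169(x² - 10x) + 25(y² + 10y) = -625.
169(x - 5)² + 25(y + 5)² = -625 + 4225 + 625 = 4225
Divide by 4225: (x - 5)²/25 + (y + 5)²/169 = 1
Ellipse, center (5, -5), major axis vertical; a² = 169, b² = 25.
Latus rectum length = 2b²/a = 2·25/13 = 50/13.

50/13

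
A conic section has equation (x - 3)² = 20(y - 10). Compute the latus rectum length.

Vertex (3, 10); 4p = 20 so p = 5. Opens up.
Latus rectum length = |4p| = 20.

20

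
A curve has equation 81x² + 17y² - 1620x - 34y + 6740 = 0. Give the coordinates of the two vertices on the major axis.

(10, -8) and (10, 10)

Group: 81(x² - 20x) + 17(y² - 2y) = -6740
Complete the square: 81(x - 10)² + 17(y - 1)² = -6740 + 8100 + 17 = 1377
Divide by 1377: (x - 10)²/17 + (y - 1)²/81 = 1
Ellipse, center (10, 1), major axis vertical; a² = 81, b² = 17.
a = 9. Vertices at (h, k ± a).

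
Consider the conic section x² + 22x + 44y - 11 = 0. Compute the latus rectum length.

44

Only x is squared. Complete the square in x: (x + 11)² = -44(y - 3).
Vertex (-11, 3); 4p = -44 so p = -11. Opens down.
Latus rectum length = |4p| = 44.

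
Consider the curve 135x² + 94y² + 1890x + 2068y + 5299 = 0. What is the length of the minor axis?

Group the x- and y-terms: 135(x² + 14x) + 94(y² + 22y) = -5299
Complete the square in x and y: 135(x + 7)² + 94(y + 11)² = -5299 + 6615 + 11374 = 12690
Dividing both sides by 12690: (x + 7)²/94 + (y + 11)²/135 = 1
Ellipse, center (-7, -11), major axis vertical; a² = 135, b² = 94.
b² = 94 so b = √94; the minor axis has length 2b = 2√94.

2√94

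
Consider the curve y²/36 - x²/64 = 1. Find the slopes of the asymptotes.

3/4 and -3/4

Center (0, 0). The positive term is the y-term, so the transverse axis is vertical; a² = 36, b² = 64.
For a vertical hyperbola the asymptotes have slope ±a/b.
Here that is ±6/8 = ±3/4.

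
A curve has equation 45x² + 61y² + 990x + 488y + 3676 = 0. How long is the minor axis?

Group: 45(x² + 22x) + 61(y² + 8y) = -3676
Complete the square in x and y: 45(x + 11)² + 61(y + 4)² = -3676 + 5445 + 976 = 2745
Dividing both sides by 2745: (x + 11)²/61 + (y + 4)²/45 = 1
Ellipse, center (-11, -4), major axis horizontal; a² = 61, b² = 45.
b² = 45 so b = 3√5; the minor axis has length 2b = 6√5.

6√5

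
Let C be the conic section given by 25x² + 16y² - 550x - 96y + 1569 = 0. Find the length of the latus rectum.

Collect terms: 25(x² - 22x) + 16(y² - 6y) = -1569
Complete the square in x and y: 25(x - 11)² + 16(y - 3)² = -1569 + 3025 + 144 = 1600
Divide through by 1600 to get (x - 11)²/64 + (y - 3)²/100 = 1.
Ellipse, center (11, 3), major axis vertical; a² = 100, b² = 64.
Latus rectum length = 2b²/a = 2·64/10 = 64/5.

64/5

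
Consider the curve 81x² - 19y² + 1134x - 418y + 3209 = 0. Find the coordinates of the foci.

(-7, -21) and (-7, -1)

Group the x- and y-terms: 81(x² + 14x) -19(y² + 22y) = -3209
81(x + 7)² -19(y + 11)² = -3209 + 3969 - 2299 = -1539
Divide by -1539: (y + 11)²/81 - (x + 7)²/19 = 1
Hyperbola, center (-7, -11), transverse axis vertical; a² = 81, b² = 19.
c² = a² + b² = 81 + 19 = 100, so c = 10.
Foci lie on the vertical axis through the center: (h, k ± c).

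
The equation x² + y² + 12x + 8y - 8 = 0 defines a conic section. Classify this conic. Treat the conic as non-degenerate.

No xy term. Coefficients of x² and y² are A = 1, C = 1.
A = C (same sign) ⇒ circle.

circle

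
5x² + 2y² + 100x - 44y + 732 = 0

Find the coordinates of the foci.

(-10, 11 - √3) and (-10, 11 + √3)

5(x² + 20x) + 2(y² - 22y) = -732
Complete the square in x and y: 5(x + 10)² + 2(y - 11)² = -732 + 500 + 242 = 10
Dividing both sides by 10: (x + 10)²/2 + (y - 11)²/5 = 1
Ellipse, center (-10, 11), major axis vertical; a² = 5, b² = 2.
c² = a² - b² = 5 - 2 = 3, so c = √3.
Foci lie on the vertical axis through the center: (h, k ± c).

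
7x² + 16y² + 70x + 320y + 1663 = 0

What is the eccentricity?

7(x² + 10x) + 16(y² + 20y) = -1663
7(x + 5)² + 16(y + 10)² = -1663 + 175 + 1600 = 112
Dividing both sides by 112: (x + 5)²/16 + (y + 10)²/7 = 1
Ellipse, center (-5, -10), major axis horizontal; a² = 16, b² = 7.
c² = a² - b² = 9, so c = 3.
e = c/a = 3/4.

e = 3/4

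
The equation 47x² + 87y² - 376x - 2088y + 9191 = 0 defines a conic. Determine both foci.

Group: 47(x² - 8x) + 87(y² - 24y) = -9191
Complete the square in x and y: 47(x - 4)² + 87(y - 12)² = -9191 + 752 + 12528 = 4089
Divide through by 4089 to get (x - 4)²/87 + (y - 12)²/47 = 1.
Ellipse, center (4, 12), major axis horizontal; a² = 87, b² = 47.
c² = a² - b² = 87 - 47 = 40, so c = 2√10.
Foci lie on the horizontal axis through the center: (h ± c, k).

(4 - 2√10, 12) and (4 + 2√10, 12)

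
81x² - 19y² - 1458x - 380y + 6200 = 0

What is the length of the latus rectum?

Group: 81(x² - 18x) -19(y² + 20y) = -6200
Complete the square: 81(x - 9)² -19(y + 10)² = -6200 + 6561 - 1900 = -1539
Dividing both sides by -1539: (y + 10)²/81 - (x - 9)²/19 = 1
Hyperbola, center (9, -10), transverse axis vertical; a² = 81, b² = 19.
Latus rectum length = 2b²/a = 2·19/9 = 38/9.

38/9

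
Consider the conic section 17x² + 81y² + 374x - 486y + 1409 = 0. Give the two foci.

Group: 17(x² + 22x) + 81(y² - 6y) = -1409
Complete the square: 17(x + 11)² + 81(y - 3)² = -1409 + 2057 + 729 = 1377
Dividing both sides by 1377: (x + 11)²/81 + (y - 3)²/17 = 1
Ellipse, center (-11, 3), major axis horizontal; a² = 81, b² = 17.
c² = a² - b² = 81 - 17 = 64, so c = 8.
Foci lie on the horizontal axis through the center: (h ± c, k).

(-19, 3) and (-3, 3)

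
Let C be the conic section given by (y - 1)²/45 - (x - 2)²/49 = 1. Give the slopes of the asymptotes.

Center (2, 1). The positive term is the y-term, so the transverse axis is vertical; a² = 45, b² = 49.
For a vertical hyperbola the asymptotes have slope ±a/b.
Here that is ±3√5/7.

3√5/7 and -3√5/7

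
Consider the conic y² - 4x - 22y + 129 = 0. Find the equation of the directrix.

x = 1

Only y is squared. Complete the square in y: (y - 11)² = 4(x - 2).
Vertex (2, 11); 4p = 4 so p = 1. Opens right.
Directrix is the vertical line x = h − p = 2 − (1) = 1.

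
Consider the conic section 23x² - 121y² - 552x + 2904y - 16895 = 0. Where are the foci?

23(x² - 24x) -121(y² - 24y) = 16895
Completing the square gives 23(x - 12)² -121(y - 12)² = 16895 + 3312 - 17424 = 2783.
Divide by 2783: (x - 12)²/121 - (y - 12)²/23 = 1
Hyperbola, center (12, 12), transverse axis horizontal; a² = 121, b² = 23.
c² = a² + b² = 121 + 23 = 144, so c = 12.
Foci lie on the horizontal axis through the center: (h ± c, k).

(0, 12) and (24, 12)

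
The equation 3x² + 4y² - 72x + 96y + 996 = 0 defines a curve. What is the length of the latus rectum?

Rearranging, 3(x² - 24x) + 4(y² + 24y) = -996.
3(x - 12)² + 4(y + 12)² = -996 + 432 + 576 = 12
Dividing both sides by 12: (x - 12)²/4 + (y + 12)²/3 = 1
Ellipse, center (12, -12), major axis horizontal; a² = 4, b² = 3.
Latus rectum length = 2b²/a = 2·3/2 = 3.

3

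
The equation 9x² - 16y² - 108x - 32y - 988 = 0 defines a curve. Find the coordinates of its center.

(6, -1)

Group: 9(x² - 12x) -16(y² + 2y) = 988
Complete the square: 9(x - 6)² -16(y + 1)² = 988 + 324 - 16 = 1296
Divide through by 1296 to get (x - 6)²/144 - (y + 1)²/81 = 1.
Hyperbola with center (6, -1).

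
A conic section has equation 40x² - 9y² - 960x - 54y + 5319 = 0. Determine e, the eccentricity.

e = 7/3

Collect terms: 40(x² - 24x) -9(y² + 6y) = -5319
Complete the square in x and y: 40(x - 12)² -9(y + 3)² = -5319 + 5760 - 81 = 360
Divide through by 360 to get (x - 12)²/9 - (y + 3)²/40 = 1.
Hyperbola, center (12, -3), transverse axis horizontal; a² = 9, b² = 40.
c² = a² + b² = 49, so c = 7.
e = c/a = 7/3.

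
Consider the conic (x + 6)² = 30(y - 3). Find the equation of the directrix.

y = -9/2

Vertex (-6, 3); 4p = 30 so p = 15/2. Opens up.
Directrix is the horizontal line y = k − p = 3 − (15/2) = -9/2.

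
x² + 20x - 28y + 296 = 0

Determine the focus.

(-10, 14)

Only x is squared. Complete the square in x: (x + 10)² = 28(y - 7).
Vertex (-10, 7); 4p = 28 so p = 7. Opens up.
Focus is p units from the vertex along the axis: (h, k + p).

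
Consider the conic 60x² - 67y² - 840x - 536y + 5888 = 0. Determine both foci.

(7, -4 - √127) and (7, -4 + √127)

Group the x- and y-terms: 60(x² - 14x) -67(y² + 8y) = -5888
Complete the square in x and y: 60(x - 7)² -67(y + 4)² = -5888 + 2940 - 1072 = -4020
Divide through by -4020 to get (y + 4)²/60 - (x - 7)²/67 = 1.
Hyperbola, center (7, -4), transverse axis vertical; a² = 60, b² = 67.
c² = a² + b² = 60 + 67 = 127, so c = √127.
Foci lie on the vertical axis through the center: (h, k ± c).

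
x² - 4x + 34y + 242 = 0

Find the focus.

Only x is squared. Complete the square in x: (x - 2)² = -34(y + 7).
Vertex (2, -7); 4p = -34 so p = -17/2. Opens down.
Focus is p units from the vertex along the axis: (h, k + p).

(2, -31/2)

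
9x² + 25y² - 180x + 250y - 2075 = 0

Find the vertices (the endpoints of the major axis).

(-10, -5) and (30, -5)

Group the x- and y-terms: 9(x² - 20x) + 25(y² + 10y) = 2075
9(x - 10)² + 25(y + 5)² = 2075 + 900 + 625 = 3600
Divide by 3600: (x - 10)²/400 + (y + 5)²/144 = 1
Ellipse, center (10, -5), major axis horizontal; a² = 400, b² = 144.
a = 20. Vertices at (h ± a, k).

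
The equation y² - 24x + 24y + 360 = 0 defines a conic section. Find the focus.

(15, -12)

Only y is squared. Complete the square in y: (y + 12)² = 24(x - 9).
Vertex (9, -12); 4p = 24 so p = 6. Opens right.
Focus is p units from the vertex along the axis: (h + p, k).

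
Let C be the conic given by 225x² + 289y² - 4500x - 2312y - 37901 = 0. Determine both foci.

(2, 4) and (18, 4)

Collect terms: 225(x² - 20x) + 289(y² - 8y) = 37901
225(x - 10)² + 289(y - 4)² = 37901 + 22500 + 4624 = 65025
Divide through by 65025 to get (x - 10)²/289 + (y - 4)²/225 = 1.
Ellipse, center (10, 4), major axis horizontal; a² = 289, b² = 225.
c² = a² - b² = 289 - 225 = 64, so c = 8.
Foci lie on the horizontal axis through the center: (h ± c, k).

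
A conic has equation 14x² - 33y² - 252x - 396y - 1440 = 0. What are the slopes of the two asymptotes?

Rearranging, 14(x² - 18x) -33(y² + 12y) = 1440.
14(x - 9)² -33(y + 6)² = 1440 + 1134 - 1188 = 1386
Dividing both sides by 1386: (x - 9)²/99 - (y + 6)²/42 = 1
Hyperbola, center (9, -6), transverse axis horizontal; a² = 99, b² = 42.
For a horizontal hyperbola the asymptotes have slope ±b/a.
Here that is ±√42/3√11 = ±√462/33.

√462/33 and -√462/33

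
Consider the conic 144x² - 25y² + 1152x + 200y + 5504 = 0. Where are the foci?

Group: 144(x² + 8x) -25(y² - 8y) = -5504
144(x + 4)² -25(y - 4)² = -5504 + 2304 - 400 = -3600
Divide by -3600: (y - 4)²/144 - (x + 4)²/25 = 1
Hyperbola, center (-4, 4), transverse axis vertical; a² = 144, b² = 25.
c² = a² + b² = 144 + 25 = 169, so c = 13.
Foci lie on the vertical axis through the center: (h, k ± c).

(-4, -9) and (-4, 17)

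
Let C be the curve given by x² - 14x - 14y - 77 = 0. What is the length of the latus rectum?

14

Only x is squared. Complete the square in x: (x - 7)² = 14(y + 9).
Vertex (7, -9); 4p = 14 so p = 7/2. Opens up.
Latus rectum length = |4p| = 14.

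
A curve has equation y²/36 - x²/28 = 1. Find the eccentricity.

e = 4/3

Center (0, 0). The positive term is the y-term, so the transverse axis is vertical; a² = 36, b² = 28.
c² = a² + b² = 64, so c = 8.
e = c/a = 8/6 = 4/3.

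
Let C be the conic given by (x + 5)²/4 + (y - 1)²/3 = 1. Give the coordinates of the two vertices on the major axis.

(-7, 1) and (-3, 1)

Center (-5, 1). The larger denominator 4 sits under the x-term, so the major axis is horizontal; a² = 4, b² = 3.
a = 2. Vertices at (h ± a, k).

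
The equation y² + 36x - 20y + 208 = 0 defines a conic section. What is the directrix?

x = 6

Only y is squared. Complete the square in y: (y - 10)² = -36(x + 3).
Vertex (-3, 10); 4p = -36 so p = -9. Opens left.
Directrix is the vertical line x = h − p = -3 − (-9) = 6.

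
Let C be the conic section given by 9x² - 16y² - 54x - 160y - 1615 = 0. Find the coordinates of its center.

9(x² - 6x) -16(y² + 10y) = 1615
9(x - 3)² -16(y + 5)² = 1615 + 81 - 400 = 1296
Dividing both sides by 1296: (x - 3)²/144 - (y + 5)²/81 = 1
Hyperbola with center (3, -5).

(3, -5)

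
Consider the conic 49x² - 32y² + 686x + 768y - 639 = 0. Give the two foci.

Group the x- and y-terms: 49(x² + 14x) -32(y² - 24y) = 639
Completing the square gives 49(x + 7)² -32(y - 12)² = 639 + 2401 - 4608 = -1568.
Divide by -1568: (y - 12)²/49 - (x + 7)²/32 = 1
Hyperbola, center (-7, 12), transverse axis vertical; a² = 49, b² = 32.
c² = a² + b² = 49 + 32 = 81, so c = 9.
Foci lie on the vertical axis through the center: (h, k ± c).

(-7, 3) and (-7, 21)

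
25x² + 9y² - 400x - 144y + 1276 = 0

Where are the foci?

Collect terms: 25(x² - 16x) + 9(y² - 16y) = -1276
Completing the square gives 25(x - 8)² + 9(y - 8)² = -1276 + 1600 + 576 = 900.
Dividing both sides by 900: (x - 8)²/36 + (y - 8)²/100 = 1
Ellipse, center (8, 8), major axis vertical; a² = 100, b² = 36.
c² = a² - b² = 100 - 36 = 64, so c = 8.
Foci lie on the vertical axis through the center: (h, k ± c).

(8, 0) and (8, 16)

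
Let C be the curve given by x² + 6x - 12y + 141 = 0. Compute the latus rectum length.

Only x is squared. Complete the square in x: (x + 3)² = 12(y - 11).
Vertex (-3, 11); 4p = 12 so p = 3. Opens up.
Latus rectum length = |4p| = 12.

12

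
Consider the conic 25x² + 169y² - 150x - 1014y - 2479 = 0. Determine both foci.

Group the x- and y-terms: 25(x² - 6x) + 169(y² - 6y) = 2479
25(x - 3)² + 169(y - 3)² = 2479 + 225 + 1521 = 4225
Divide through by 4225 to get (x - 3)²/169 + (y - 3)²/25 = 1.
Ellipse, center (3, 3), major axis horizontal; a² = 169, b² = 25.
c² = a² - b² = 169 - 25 = 144, so c = 12.
Foci lie on the horizontal axis through the center: (h ± c, k).

(-9, 3) and (15, 3)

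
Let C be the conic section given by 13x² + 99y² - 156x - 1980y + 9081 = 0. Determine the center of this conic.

Collect terms: 13(x² - 12x) + 99(y² - 20y) = -9081
13(x - 6)² + 99(y - 10)² = -9081 + 468 + 9900 = 1287
Divide by 1287: (x - 6)²/99 + (y - 10)²/13 = 1
Ellipse with center (6, 10).

(6, 10)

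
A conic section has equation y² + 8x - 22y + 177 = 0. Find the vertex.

Only y is squared. Complete the square in y: (y - 11)² = -8(x + 7).
Vertex (-7, 11); 4p = -8 so p = -2. Opens left.

(-7, 11)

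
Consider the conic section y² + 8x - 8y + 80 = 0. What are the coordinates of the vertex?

(-8, 4)

Only y is squared. Complete the square in y: (y - 4)² = -8(x + 8).
Vertex (-8, 4); 4p = -8 so p = -2. Opens left.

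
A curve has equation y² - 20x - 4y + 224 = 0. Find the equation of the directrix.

x = 6

Only y is squared. Complete the square in y: (y - 2)² = 20(x - 11).
Vertex (11, 2); 4p = 20 so p = 5. Opens right.
Directrix is the vertical line x = h − p = 11 − (5) = 6.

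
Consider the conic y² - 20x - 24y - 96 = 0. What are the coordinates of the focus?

(-7, 12)

Only y is squared. Complete the square in y: (y - 12)² = 20(x + 12).
Vertex (-12, 12); 4p = 20 so p = 5. Opens right.
Focus is p units from the vertex along the axis: (h + p, k).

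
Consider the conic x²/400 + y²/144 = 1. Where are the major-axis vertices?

Center (0, 0). The larger denominator 400 sits under the x-term, so the major axis is horizontal; a² = 400, b² = 144.
a = 20. Vertices at (h ± a, k).

(-20, 0) and (20, 0)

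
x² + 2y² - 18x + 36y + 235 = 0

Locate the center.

Group the x- and y-terms: (x² - 18x) + 2(y² + 18y) = -235
Complete the square in x and y: (x - 9)² + 2(y + 9)² = -235 + 81 + 162 = 8
Divide by 8: (x - 9)²/8 + (y + 9)²/4 = 1
Ellipse with center (9, -9).

(9, -9)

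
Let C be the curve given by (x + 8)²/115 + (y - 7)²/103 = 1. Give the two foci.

Center (-8, 7). The larger denominator 115 sits under the x-term, so the major axis is horizontal; a² = 115, b² = 103.
c² = a² - b² = 115 - 103 = 12, so c = 2√3.
Foci lie on the horizontal axis through the center: (h ± c, k).

(-8 - 2√3, 7) and (-8 + 2√3, 7)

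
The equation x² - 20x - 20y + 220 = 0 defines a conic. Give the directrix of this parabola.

Only x is squared. Complete the square in x: (x - 10)² = 20(y - 6).
Vertex (10, 6); 4p = 20 so p = 5. Opens up.
Directrix is the horizontal line y = k − p = 6 − (5) = 1.

y = 1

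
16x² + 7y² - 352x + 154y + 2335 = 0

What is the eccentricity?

Group the x- and y-terms: 16(x² - 22x) + 7(y² + 22y) = -2335
Complete the square: 16(x - 11)² + 7(y + 11)² = -2335 + 1936 + 847 = 448
Divide through by 448 to get (x - 11)²/28 + (y + 11)²/64 = 1.
Ellipse, center (11, -11), major axis vertical; a² = 64, b² = 28.
c² = a² - b² = 36, so c = 6.
e = c/a = 6/8 = 3/4.

e = 3/4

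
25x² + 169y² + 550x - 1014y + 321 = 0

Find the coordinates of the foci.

25(x² + 22x) + 169(y² - 6y) = -321
Completing the square gives 25(x + 11)² + 169(y - 3)² = -321 + 3025 + 1521 = 4225.
Divide through by 4225 to get (x + 11)²/169 + (y - 3)²/25 = 1.
Ellipse, center (-11, 3), major axis horizontal; a² = 169, b² = 25.
c² = a² - b² = 169 - 25 = 144, so c = 12.
Foci lie on the horizontal axis through the center: (h ± c, k).

(-23, 3) and (1, 3)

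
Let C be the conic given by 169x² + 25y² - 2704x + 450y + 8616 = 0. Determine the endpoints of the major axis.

Collect terms: 169(x² - 16x) + 25(y² + 18y) = -8616
Complete the square: 169(x - 8)² + 25(y + 9)² = -8616 + 10816 + 2025 = 4225
Divide by 4225: (x - 8)²/25 + (y + 9)²/169 = 1
Ellipse, center (8, -9), major axis vertical; a² = 169, b² = 25.
a = 13. Vertices at (h, k ± a).

(8, -22) and (8, 4)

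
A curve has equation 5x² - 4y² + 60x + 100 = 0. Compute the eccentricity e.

5(x² + 12x) -4y² = -100
5(x + 6)² -4y² = -100 + 180 + 0 = 80
Dividing both sides by 80: (x + 6)²/16 - y²/20 = 1
Hyperbola, center (-6, 0), transverse axis horizontal; a² = 16, b² = 20.
c² = a² + b² = 36, so c = 6.
e = c/a = 6/4 = 3/2.

e = 3/2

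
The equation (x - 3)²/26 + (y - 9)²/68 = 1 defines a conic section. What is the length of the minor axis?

2√26

Center (3, 9). The larger denominator 68 sits under the y-term, so the major axis is vertical; a² = 68, b² = 26.
b² = 26 so b = √26; the minor axis has length 2b = 2√26.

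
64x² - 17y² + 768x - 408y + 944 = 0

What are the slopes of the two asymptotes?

8√17/17 and -8√17/17

Group the x- and y-terms: 64(x² + 12x) -17(y² + 24y) = -944
64(x + 6)² -17(y + 12)² = -944 + 2304 - 2448 = -1088
Divide by -1088: (y + 12)²/64 - (x + 6)²/17 = 1
Hyperbola, center (-6, -12), transverse axis vertical; a² = 64, b² = 17.
For a vertical hyperbola the asymptotes have slope ±a/b.
Here that is ±8/√17 = ±8√17/17.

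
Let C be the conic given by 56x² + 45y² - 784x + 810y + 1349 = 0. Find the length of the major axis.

8√7

56(x² - 14x) + 45(y² + 18y) = -1349
Completing the square gives 56(x - 7)² + 45(y + 9)² = -1349 + 2744 + 3645 = 5040.
Divide by 5040: (x - 7)²/90 + (y + 9)²/112 = 1
Ellipse, center (7, -9), major axis vertical; a² = 112, b² = 90.
a² = 112 so a = 4√7; the major axis has length 2a = 8√7.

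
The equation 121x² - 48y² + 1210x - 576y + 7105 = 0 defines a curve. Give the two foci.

(-5, -19) and (-5, 7)

Collect terms: 121(x² + 10x) -48(y² + 12y) = -7105
Complete the square: 121(x + 5)² -48(y + 6)² = -7105 + 3025 - 1728 = -5808
Dividing both sides by -5808: (y + 6)²/121 - (x + 5)²/48 = 1
Hyperbola, center (-5, -6), transverse axis vertical; a² = 121, b² = 48.
c² = a² + b² = 121 + 48 = 169, so c = 13.
Foci lie on the vertical axis through the center: (h, k ± c).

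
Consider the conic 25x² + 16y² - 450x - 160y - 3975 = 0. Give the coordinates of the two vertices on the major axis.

(9, -15) and (9, 25)

Collect terms: 25(x² - 18x) + 16(y² - 10y) = 3975
Complete the square in x and y: 25(x - 9)² + 16(y - 5)² = 3975 + 2025 + 400 = 6400
Divide by 6400: (x - 9)²/256 + (y - 5)²/400 = 1
Ellipse, center (9, 5), major axis vertical; a² = 400, b² = 256.
a = 20. Vertices at (h, k ± a).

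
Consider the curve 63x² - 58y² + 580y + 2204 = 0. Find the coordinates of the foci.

(0, -6) and (0, 16)

Collect terms: 63x² -58(y² - 10y) = -2204
Completing the square gives 63x² -58(y - 5)² = -2204 + 0 - 1450 = -3654.
Divide by -3654: (y - 5)²/63 - x²/58 = 1
Hyperbola, center (0, 5), transverse axis vertical; a² = 63, b² = 58.
c² = a² + b² = 63 + 58 = 121, so c = 11.
Foci lie on the vertical axis through the center: (h, k ± c).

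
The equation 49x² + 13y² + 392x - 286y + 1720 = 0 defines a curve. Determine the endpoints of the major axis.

Group the x- and y-terms: 49(x² + 8x) + 13(y² - 22y) = -1720
49(x + 4)² + 13(y - 11)² = -1720 + 784 + 1573 = 637
Dividing both sides by 637: (x + 4)²/13 + (y - 11)²/49 = 1
Ellipse, center (-4, 11), major axis vertical; a² = 49, b² = 13.
a = 7. Vertices at (h, k ± a).

(-4, 4) and (-4, 18)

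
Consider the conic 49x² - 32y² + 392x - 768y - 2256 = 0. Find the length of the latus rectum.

49(x² + 8x) -32(y² + 24y) = 2256
Complete the square: 49(x + 4)² -32(y + 12)² = 2256 + 784 - 4608 = -1568
Dividing both sides by -1568: (y + 12)²/49 - (x + 4)²/32 = 1
Hyperbola, center (-4, -12), transverse axis vertical; a² = 49, b² = 32.
Latus rectum length = 2b²/a = 2·32/7 = 64/7.

64/7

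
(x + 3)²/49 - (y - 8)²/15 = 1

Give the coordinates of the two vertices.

Center (-3, 8). The positive term is the x-term, so the transverse axis is horizontal; a² = 49, b² = 15.
a = 7. Vertices at (h ± a, k).

(-10, 8) and (4, 8)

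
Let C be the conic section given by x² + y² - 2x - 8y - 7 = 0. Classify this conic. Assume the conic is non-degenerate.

circle

No xy term. Coefficients of x² and y² are A = 1, C = 1.
A = C (same sign) ⇒ circle.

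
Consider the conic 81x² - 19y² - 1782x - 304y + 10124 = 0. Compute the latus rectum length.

38/9

Rearranging, 81(x² - 22x) -19(y² + 16y) = -10124.
81(x - 11)² -19(y + 8)² = -10124 + 9801 - 1216 = -1539
Dividing both sides by -1539: (y + 8)²/81 - (x - 11)²/19 = 1
Hyperbola, center (11, -8), transverse axis vertical; a² = 81, b² = 19.
Latus rectum length = 2b²/a = 2·19/9 = 38/9.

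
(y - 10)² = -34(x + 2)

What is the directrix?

Vertex (-2, 10); 4p = -34 so p = -17/2. Opens left.
Directrix is the vertical line x = h − p = -2 − (-17/2) = 13/2.

x = 13/2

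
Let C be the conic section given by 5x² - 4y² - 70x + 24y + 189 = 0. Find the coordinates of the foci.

(4, 3) and (10, 3)

5(x² - 14x) -4(y² - 6y) = -189
Completing the square gives 5(x - 7)² -4(y - 3)² = -189 + 245 - 36 = 20.
Divide by 20: (x - 7)²/4 - (y - 3)²/5 = 1
Hyperbola, center (7, 3), transverse axis horizontal; a² = 4, b² = 5.
c² = a² + b² = 4 + 5 = 9, so c = 3.
Foci lie on the horizontal axis through the center: (h ± c, k).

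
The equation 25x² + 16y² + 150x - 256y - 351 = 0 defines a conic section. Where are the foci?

(-3, 2) and (-3, 14)

Collect terms: 25(x² + 6x) + 16(y² - 16y) = 351
Complete the square in x and y: 25(x + 3)² + 16(y - 8)² = 351 + 225 + 1024 = 1600
Divide through by 1600 to get (x + 3)²/64 + (y - 8)²/100 = 1.
Ellipse, center (-3, 8), major axis vertical; a² = 100, b² = 64.
c² = a² - b² = 100 - 64 = 36, so c = 6.
Foci lie on the vertical axis through the center: (h, k ± c).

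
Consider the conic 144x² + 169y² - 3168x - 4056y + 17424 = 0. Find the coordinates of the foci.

Collect terms: 144(x² - 22x) + 169(y² - 24y) = -17424
144(x - 11)² + 169(y - 12)² = -17424 + 17424 + 24336 = 24336
Divide through by 24336 to get (x - 11)²/169 + (y - 12)²/144 = 1.
Ellipse, center (11, 12), major axis horizontal; a² = 169, b² = 144.
c² = a² - b² = 169 - 144 = 25, so c = 5.
Foci lie on the horizontal axis through the center: (h ± c, k).

(6, 12) and (16, 12)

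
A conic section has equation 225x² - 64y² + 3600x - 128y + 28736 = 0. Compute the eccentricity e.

Rearranging, 225(x² + 16x) -64(y² + 2y) = -28736.
Completing the square gives 225(x + 8)² -64(y + 1)² = -28736 + 14400 - 64 = -14400.
Dividing both sides by -14400: (y + 1)²/225 - (x + 8)²/64 = 1
Hyperbola, center (-8, -1), transverse axis vertical; a² = 225, b² = 64.
c² = a² + b² = 289, so c = 17.
e = c/a = 17/15.

e = 17/15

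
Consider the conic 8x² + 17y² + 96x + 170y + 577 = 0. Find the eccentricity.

Group: 8(x² + 12x) + 17(y² + 10y) = -577
Completing the square gives 8(x + 6)² + 17(y + 5)² = -577 + 288 + 425 = 136.
Divide by 136: (x + 6)²/17 + (y + 5)²/8 = 1
Ellipse, center (-6, -5), major axis horizontal; a² = 17, b² = 8.
c² = a² - b² = 9, so c = 3.
e = c/a = 3/√17 = 3√17/17.

e = 3√17/17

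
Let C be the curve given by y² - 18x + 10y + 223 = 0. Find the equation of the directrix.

x = 13/2

Only y is squared. Complete the square in y: (y + 5)² = 18(x - 11).
Vertex (11, -5); 4p = 18 so p = 9/2. Opens right.
Directrix is the vertical line x = h − p = 11 − (9/2) = 13/2.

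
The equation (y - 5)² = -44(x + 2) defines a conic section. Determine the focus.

(-13, 5)

Vertex (-2, 5); 4p = -44 so p = -11. Opens left.
Focus is p units from the vertex along the axis: (h + p, k).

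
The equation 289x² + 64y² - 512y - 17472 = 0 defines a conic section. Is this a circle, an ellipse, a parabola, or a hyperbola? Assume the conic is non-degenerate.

No xy term. Coefficients of x² and y² are A = 289, C = 64.
A and C have the same sign but A ≠ C ⇒ ellipse.

ellipse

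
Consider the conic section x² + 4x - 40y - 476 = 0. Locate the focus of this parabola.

Only x is squared. Complete the square in x: (x + 2)² = 40(y + 12).
Vertex (-2, -12); 4p = 40 so p = 10. Opens up.
Focus is p units from the vertex along the axis: (h, k + p).

(-2, -2)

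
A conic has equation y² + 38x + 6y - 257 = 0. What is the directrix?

x = 33/2

Only y is squared. Complete the square in y: (y + 3)² = -38(x - 7).
Vertex (7, -3); 4p = -38 so p = -19/2. Opens left.
Directrix is the vertical line x = h − p = 7 − (-19/2) = 33/2.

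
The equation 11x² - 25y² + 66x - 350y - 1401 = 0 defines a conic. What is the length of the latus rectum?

22/5

Collect terms: 11(x² + 6x) -25(y² + 14y) = 1401
Completing the square gives 11(x + 3)² -25(y + 7)² = 1401 + 99 - 1225 = 275.
Dividing both sides by 275: (x + 3)²/25 - (y + 7)²/11 = 1
Hyperbola, center (-3, -7), transverse axis horizontal; a² = 25, b² = 11.
Latus rectum length = 2b²/a = 2·11/5 = 22/5.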